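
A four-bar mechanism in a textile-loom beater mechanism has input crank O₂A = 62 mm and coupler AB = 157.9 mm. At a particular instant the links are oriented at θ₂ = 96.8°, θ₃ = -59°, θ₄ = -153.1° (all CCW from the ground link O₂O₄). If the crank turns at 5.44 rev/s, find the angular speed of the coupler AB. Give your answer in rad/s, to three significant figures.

12.6

ω₂ = 34.18 rad/s (from 5.44 rev/s).
Differentiating the loop-closure r₂e^{iθ₂}+r₃e^{iθ₃}=r₁+r₄e^{iθ₄} gives r₂ω₂e^{iθ₂}+r₃ω₃e^{iθ₃}=r₄ω₄e^{iθ₄}.
Eliminating the other unknown: ω₃ = r₂ω₂ sin(θ₄−θ₂) / [r₃ sin(θ₃−θ₄)].
Numerator sine = +0.93909; denominator sine = +0.99744.
Result = 0.062·34.18·(+0.93909) / (0.1579·(+0.99744)) = +12.636 rad/s; magnitude 12.636 rad/s.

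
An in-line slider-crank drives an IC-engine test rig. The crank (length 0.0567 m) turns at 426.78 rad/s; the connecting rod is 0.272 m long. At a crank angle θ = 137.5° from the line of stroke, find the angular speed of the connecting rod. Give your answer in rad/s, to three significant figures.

ω = 426.8 rad/s
The rod makes angle φ with the slider axis where L sinφ = r sinθ; differentiating, L cosφ·φ̇ = r ω cosθ.
L cosφ = √(L² − r² sin²θ) = 0.26929 m.
|ω_rod| = r ω |cosθ| / √(L² − r² sin²θ) = 0.0567·426.8·0.73728/0.26929 = 66.252 rad/s.

66.3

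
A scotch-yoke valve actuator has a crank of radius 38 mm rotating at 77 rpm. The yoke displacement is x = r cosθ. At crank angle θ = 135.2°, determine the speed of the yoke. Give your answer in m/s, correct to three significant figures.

ω = 8.063 rad/s (from 77 rpm).
x = r cosθ ⇒ ẋ = −rω sinθ.
|v| = rω|sinθ| = 0.038·8.063·|sin 135.2°| = 0.21591 m/s.

0.216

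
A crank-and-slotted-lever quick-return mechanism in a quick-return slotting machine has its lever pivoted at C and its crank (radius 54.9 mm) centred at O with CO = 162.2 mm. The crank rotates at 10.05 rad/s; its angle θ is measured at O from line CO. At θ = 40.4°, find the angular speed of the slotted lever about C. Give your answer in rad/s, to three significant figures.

ω = 10.05 rad/s
Crank pin A relative to C: A = (d + r cosθ, r sinθ); lever angle φ = atan2(r sinθ, d + r cosθ).
Differentiating tanφ: φ̇ = rω(d cosθ + r)/(d² + r² + 2dr cosθ).
d² + r² + 2dr cosθ = |CA|² = 0.0428855 m²;  d cosθ + r = +0.17842 m.
|ω_lever| = |0.0549·10.05·+0.17842| / 0.0428855 = 2.2955 rad/s.

2.30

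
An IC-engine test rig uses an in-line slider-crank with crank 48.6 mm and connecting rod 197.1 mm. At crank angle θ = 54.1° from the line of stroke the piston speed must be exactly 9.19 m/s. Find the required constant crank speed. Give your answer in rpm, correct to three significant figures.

1940

For an in-line slider-crank, |v_piston| = rω|sinθ|·[1 + r cosθ/√(L² − r² sin²θ)].
With r = 0.0486 m, L = 0.1971 m, θ = 54.1°: the bracketed kinematic factor |dx/dθ| = 0.045177 m.
ω = v/|dx/dθ| = 9.19/0.045177 = 203.42 rad/s.
N = 60ω/(2π) = 1942.5 rpm.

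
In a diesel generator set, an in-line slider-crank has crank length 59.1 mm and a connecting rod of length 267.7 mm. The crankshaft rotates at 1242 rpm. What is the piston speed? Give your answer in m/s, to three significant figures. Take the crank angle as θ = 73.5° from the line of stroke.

7.84

ω = 2π·1242/60 = 130.1 rad/s
For an in-line slider-crank, x = r cosθ + √(L² − r² sin²θ), so v = −rω sinθ·[1 + r cosθ/√(L² − r² sin²θ)].
With r = 0.0591 m, L = 0.2677 m, θ = 73.5°: √(L² − r² sin²θ) = 0.26163 m.
v = −0.0591·130.1·0.95882·[1 + 0.0591·0.28402/0.26163] = -7.843 m/s.
|v| = 7.843 m/s.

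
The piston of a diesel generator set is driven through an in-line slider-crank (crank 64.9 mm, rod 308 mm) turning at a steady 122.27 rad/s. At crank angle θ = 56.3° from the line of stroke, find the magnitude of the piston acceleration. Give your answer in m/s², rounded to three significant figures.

ω = 122.3 rad/s
x(θ) = r cosθ + √(L² − r² sin²θ); with ω constant, a = ω²·d²x/dθ².
d²x/dθ² = −r cosθ − r²(cos2θ)/√u − r⁴ sin²2θ/(4u^{3/2}),  u = L² − r² sin²θ = 0.0919487 m².
Substituting r = 0.0649 m, L = 0.308 m, θ = 56.3°: d²x/dθ² = -0.030807 m.
a = ω²·d²x/dθ² = (122.3)²·(-0.030807) = -460.56 m/s²;  |a| = 460.56 m/s².

461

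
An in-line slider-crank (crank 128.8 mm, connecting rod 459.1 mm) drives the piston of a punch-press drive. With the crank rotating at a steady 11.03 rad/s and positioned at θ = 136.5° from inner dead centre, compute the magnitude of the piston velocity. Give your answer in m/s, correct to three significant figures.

ω = 11.03 rad/s
For an in-line slider-crank, x = r cosθ + √(L² − r² sin²θ), so v = −rω sinθ·[1 + r cosθ/√(L² − r² sin²θ)].
With r = 0.1288 m, L = 0.4591 m, θ = 136.5°: √(L² − r² sin²θ) = 0.45046 m.
v = −0.1288·11.03·0.68835·[1 + 0.1288·-0.72537/0.45046] = -0.77509 m/s.
|v| = 0.77509 m/s.

0.775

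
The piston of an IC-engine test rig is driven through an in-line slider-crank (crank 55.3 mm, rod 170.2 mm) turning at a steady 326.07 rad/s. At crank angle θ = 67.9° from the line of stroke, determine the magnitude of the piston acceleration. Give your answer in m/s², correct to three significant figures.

804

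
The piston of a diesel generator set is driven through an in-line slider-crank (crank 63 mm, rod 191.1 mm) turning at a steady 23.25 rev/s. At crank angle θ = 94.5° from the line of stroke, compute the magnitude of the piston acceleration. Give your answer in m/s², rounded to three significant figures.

569

ω = 2π·23.2 = 146.1 rad/s
x(θ) = r cosθ + √(L² − r² sin²θ); with ω constant, a = ω²·d²x/dθ².
d²x/dθ² = −r cosθ − r²(cos2θ)/√u − r⁴ sin²2θ/(4u^{3/2}),  u = L² − r² sin²θ = 0.0325746 m².
Substituting r = 0.063 m, L = 0.1911 m, θ = 94.5°: d²x/dθ² = +0.026647 m.
a = ω²·d²x/dθ² = (146.1)²·(+0.026647) = +568.65 m/s²;  |a| = 568.65 m/s².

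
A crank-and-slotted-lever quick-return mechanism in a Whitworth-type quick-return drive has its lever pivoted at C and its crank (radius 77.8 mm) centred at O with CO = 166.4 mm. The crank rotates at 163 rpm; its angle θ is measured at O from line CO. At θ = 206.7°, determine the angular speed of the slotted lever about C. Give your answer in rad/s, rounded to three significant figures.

ω = 17.07 rad/s (from 163 rpm).
Crank pin A relative to C: A = (d + r cosθ, r sinθ); lever angle φ = atan2(r sinθ, d + r cosθ).
Differentiating tanφ: φ̇ = rω(d cosθ + r)/(d² + r² + 2dr cosθ).
d² + r² + 2dr cosθ = |CA|² = 0.0106108 m²;  d cosθ + r = -0.070857 m.
|ω_lever| = |0.0778·17.07·-0.070857| / 0.0106108 = 8.8681 rad/s.

8.87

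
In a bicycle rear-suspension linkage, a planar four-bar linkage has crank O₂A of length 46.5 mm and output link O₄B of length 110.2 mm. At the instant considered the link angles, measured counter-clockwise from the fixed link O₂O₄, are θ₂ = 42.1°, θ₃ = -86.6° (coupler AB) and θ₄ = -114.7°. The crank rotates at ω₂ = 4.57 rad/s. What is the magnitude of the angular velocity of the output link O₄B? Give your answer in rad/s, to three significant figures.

ω₂ = 4.57 rad/s
Differentiating the loop-closure r₂e^{iθ₂}+r₃e^{iθ₃}=r₁+r₄e^{iθ₄} gives r₂ω₂e^{iθ₂}+r₃ω₃e^{iθ₃}=r₄ω₄e^{iθ₄}.
Eliminating the other unknown: ω₄ = r₂ω₂ sin(θ₂−θ₃) / [r₄ sin(θ₄−θ₃)].
Numerator sine = +0.78043; denominator sine = -0.47101.
Result = 0.0465·4.57·(+0.78043) / (0.1102·(-0.47101)) = -3.1951 rad/s; magnitude 3.1951 rad/s.

3.20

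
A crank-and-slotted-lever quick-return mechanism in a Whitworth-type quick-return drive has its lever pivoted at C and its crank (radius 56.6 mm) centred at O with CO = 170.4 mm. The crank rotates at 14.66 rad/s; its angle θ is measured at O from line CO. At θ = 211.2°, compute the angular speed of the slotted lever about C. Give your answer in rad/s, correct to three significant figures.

4.70

ω = 14.66 rad/s
Crank pin A relative to C: A = (d + r cosθ, r sinθ); lever angle φ = atan2(r sinθ, d + r cosθ).
Differentiating tanφ: φ̇ = rω(d cosθ + r)/(d² + r² + 2dr cosθ).
d² + r² + 2dr cosθ = |CA|² = 0.0157404 m²;  d cosθ + r = -0.089154 m.
|ω_lever| = |0.0566·14.66·-0.089154| / 0.0157404 = 4.6998 rad/s.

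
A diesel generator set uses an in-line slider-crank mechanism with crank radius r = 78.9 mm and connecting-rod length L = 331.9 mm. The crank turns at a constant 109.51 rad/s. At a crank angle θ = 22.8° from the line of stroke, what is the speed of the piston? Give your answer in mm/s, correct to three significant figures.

ω = 109.5 rad/s
For an in-line slider-crank, x = r cosθ + √(L² − r² sin²θ), so v = −rω sinθ·[1 + r cosθ/√(L² − r² sin²θ)].
With r = 0.0789 m, L = 0.3319 m, θ = 22.8°: √(L² − r² sin²θ) = 0.33049 m.
v = −0.0789·109.5·0.38752·[1 + 0.0789·0.92186/0.33049] = -4.0852 m/s.
|v| = 4.0852 m/s = 4085.2 mm/s.

4090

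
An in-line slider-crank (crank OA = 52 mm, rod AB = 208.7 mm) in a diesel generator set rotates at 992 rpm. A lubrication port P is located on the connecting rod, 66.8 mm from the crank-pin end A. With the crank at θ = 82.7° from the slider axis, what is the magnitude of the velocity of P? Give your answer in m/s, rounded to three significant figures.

5.43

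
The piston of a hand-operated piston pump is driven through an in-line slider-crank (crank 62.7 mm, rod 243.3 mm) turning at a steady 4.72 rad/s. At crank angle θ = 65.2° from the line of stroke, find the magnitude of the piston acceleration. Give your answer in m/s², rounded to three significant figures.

0.350

ω = 4.72 rad/s
x(θ) = r cosθ + √(L² − r² sin²θ); with ω constant, a = ω²·d²x/dθ².
d²x/dθ² = −r cosθ − r²(cos2θ)/√u − r⁴ sin²2θ/(4u^{3/2}),  u = L² − r² sin²θ = 0.0559553 m².
Substituting r = 0.0627 m, L = 0.2433 m, θ = 65.2°: d²x/dθ² = -0.015698 m.
a = ω²·d²x/dθ² = (4.72)²·(-0.015698) = -0.34972 m/s²;  |a| = 0.34972 m/s².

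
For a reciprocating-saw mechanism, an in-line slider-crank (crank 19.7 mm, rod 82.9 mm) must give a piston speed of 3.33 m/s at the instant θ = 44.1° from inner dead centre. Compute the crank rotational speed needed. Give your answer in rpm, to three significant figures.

For an in-line slider-crank, |v_piston| = rω|sinθ|·[1 + r cosθ/√(L² − r² sin²θ)].
With r = 0.0197 m, L = 0.0829 m, θ = 44.1°: the bracketed kinematic factor |dx/dθ| = 0.016082 m.
ω = v/|dx/dθ| = 3.33/0.016082 = 207.07 rad/s.
N = 60ω/(2π) = 1977.4 rpm.

1980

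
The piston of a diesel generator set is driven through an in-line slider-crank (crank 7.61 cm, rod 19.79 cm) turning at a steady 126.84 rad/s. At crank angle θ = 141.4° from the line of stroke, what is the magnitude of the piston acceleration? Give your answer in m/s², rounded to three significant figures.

831

ω = 126.8 rad/s
x(θ) = r cosθ + √(L² − r² sin²θ); with ω constant, a = ω²·d²x/dθ².
d²x/dθ² = −r cosθ − r²(cos2θ)/√u − r⁴ sin²2θ/(4u^{3/2}),  u = L² − r² sin²θ = 0.0369103 m².
Substituting r = 0.0761 m, L = 0.1979 m, θ = 141.4°: d²x/dθ² = +0.051671 m.
a = ω²·d²x/dθ² = (126.8)²·(+0.051671) = +831.3 m/s²;  |a| = 831.3 m/s².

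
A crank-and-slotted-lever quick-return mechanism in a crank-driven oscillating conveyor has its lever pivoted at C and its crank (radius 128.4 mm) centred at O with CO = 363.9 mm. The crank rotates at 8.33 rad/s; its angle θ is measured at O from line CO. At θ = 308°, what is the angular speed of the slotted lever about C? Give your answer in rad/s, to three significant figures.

1.83

ω = 8.33 rad/s
Crank pin A relative to C: A = (d + r cosθ, r sinθ); lever angle φ = atan2(r sinθ, d + r cosθ).
Differentiating tanφ: φ̇ = rω(d cosθ + r)/(d² + r² + 2dr cosθ).
d² + r² + 2dr cosθ = |CA|² = 0.206443 m²;  d cosθ + r = +0.35244 m.
|ω_lever| = |0.1284·8.33·+0.35244| / 0.206443 = 1.826 rad/s.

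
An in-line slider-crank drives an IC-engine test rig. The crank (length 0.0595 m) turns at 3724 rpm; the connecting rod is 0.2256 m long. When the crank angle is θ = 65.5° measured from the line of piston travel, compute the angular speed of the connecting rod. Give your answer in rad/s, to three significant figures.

43.9

ω = 390 rad/s (converted from 3724 rpm).
The rod makes angle φ with the slider axis where L sinφ = r sinθ; differentiating, L cosφ·φ̇ = r ω cosθ.
L cosφ = √(L² − r² sin²θ) = 0.21901 m.
|ω_rod| = r ω |cosθ| / √(L² − r² sin²θ) = 0.0595·390·0.41469/0.21901 = 43.936 rad/s.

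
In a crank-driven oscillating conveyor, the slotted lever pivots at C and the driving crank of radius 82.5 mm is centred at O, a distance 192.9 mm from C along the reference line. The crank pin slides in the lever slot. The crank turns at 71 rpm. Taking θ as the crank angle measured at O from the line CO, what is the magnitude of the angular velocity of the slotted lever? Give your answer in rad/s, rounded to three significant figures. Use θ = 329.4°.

2.13

ω = 7.435 rad/s (from 71 rpm).
Crank pin A relative to C: A = (d + r cosθ, r sinθ); lever angle φ = atan2(r sinθ, d + r cosθ).
Differentiating tanφ: φ̇ = rω(d cosθ + r)/(d² + r² + 2dr cosθ).
d² + r² + 2dr cosθ = |CA|² = 0.0714128 m²;  d cosθ + r = +0.24854 m.
|ω_lever| = |0.0825·7.435·+0.24854| / 0.0714128 = 2.1348 rad/s.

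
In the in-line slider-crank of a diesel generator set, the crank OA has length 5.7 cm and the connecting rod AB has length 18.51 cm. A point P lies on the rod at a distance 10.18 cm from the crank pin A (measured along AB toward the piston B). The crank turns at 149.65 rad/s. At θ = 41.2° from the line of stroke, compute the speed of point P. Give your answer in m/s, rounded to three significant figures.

6.98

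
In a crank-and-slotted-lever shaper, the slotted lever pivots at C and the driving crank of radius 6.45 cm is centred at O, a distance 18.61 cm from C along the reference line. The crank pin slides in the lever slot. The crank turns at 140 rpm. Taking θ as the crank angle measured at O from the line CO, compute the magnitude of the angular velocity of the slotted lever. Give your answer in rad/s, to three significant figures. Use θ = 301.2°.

2.97

ω = 14.66 rad/s (from 140 rpm).
Crank pin A relative to C: A = (d + r cosθ, r sinθ); lever angle φ = atan2(r sinθ, d + r cosθ).
Differentiating tanφ: φ̇ = rω(d cosθ + r)/(d² + r² + 2dr cosθ).
d² + r² + 2dr cosθ = |CA|² = 0.0512297 m²;  d cosθ + r = +0.1609 m.
|ω_lever| = |0.0645·14.66·+0.1609| / 0.0512297 = 2.9701 rad/s.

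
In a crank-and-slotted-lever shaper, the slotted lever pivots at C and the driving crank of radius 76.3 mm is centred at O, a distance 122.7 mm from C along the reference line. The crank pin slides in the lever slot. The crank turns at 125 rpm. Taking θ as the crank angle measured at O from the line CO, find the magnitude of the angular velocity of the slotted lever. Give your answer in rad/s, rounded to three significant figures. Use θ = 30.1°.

ω = 13.09 rad/s (from 125 rpm).
Crank pin A relative to C: A = (d + r cosθ, r sinθ); lever angle φ = atan2(r sinθ, d + r cosθ).
Differentiating tanφ: φ̇ = rω(d cosθ + r)/(d² + r² + 2dr cosθ).
d² + r² + 2dr cosθ = |CA|² = 0.0370761 m²;  d cosθ + r = +0.18245 m.
|ω_lever| = |0.0763·13.09·+0.18245| / 0.0370761 = 4.915 rad/s.

4.91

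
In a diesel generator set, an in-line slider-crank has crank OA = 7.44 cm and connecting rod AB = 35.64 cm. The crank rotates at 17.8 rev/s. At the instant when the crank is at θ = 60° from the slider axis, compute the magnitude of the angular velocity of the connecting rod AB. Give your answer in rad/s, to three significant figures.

ω = 111.8 rad/s (converted from 17.8 rev/s).
The rod makes angle φ with the slider axis where L sinφ = r sinθ; differentiating, L cosφ·φ̇ = r ω cosθ.
L cosφ = √(L² − r² sin²θ) = 0.35053 m.
|ω_rod| = r ω |cosθ| / √(L² − r² sin²θ) = 0.0744·111.8·0.50000/0.35053 = 11.869 rad/s.

11.9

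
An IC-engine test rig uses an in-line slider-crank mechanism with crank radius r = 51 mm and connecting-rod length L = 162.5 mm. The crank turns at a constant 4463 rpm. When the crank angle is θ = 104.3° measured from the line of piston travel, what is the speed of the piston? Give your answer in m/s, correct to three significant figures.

ω = 2π·4463/60 = 467.4 rad/s
For an in-line slider-crank, x = r cosθ + √(L² − r² sin²θ), so v = −rω sinθ·[1 + r cosθ/√(L² − r² sin²θ)].
With r = 0.051 m, L = 0.1625 m, θ = 104.3°: √(L² − r² sin²θ) = 0.1548 m.
v = −0.051·467.4·0.96902·[1 + 0.051·-0.24700/0.1548] = -21.218 m/s.
|v| = 21.218 m/s.

21.2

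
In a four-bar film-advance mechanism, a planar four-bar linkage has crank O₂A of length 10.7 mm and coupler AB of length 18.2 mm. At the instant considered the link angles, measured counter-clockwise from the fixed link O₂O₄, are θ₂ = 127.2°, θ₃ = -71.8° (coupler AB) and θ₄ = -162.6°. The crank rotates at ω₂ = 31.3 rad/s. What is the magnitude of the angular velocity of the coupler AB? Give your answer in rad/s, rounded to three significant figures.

17.3

ω₂ = 31.3 rad/s
Differentiating the loop-closure r₂e^{iθ₂}+r₃e^{iθ₃}=r₁+r₄e^{iθ₄} gives r₂ω₂e^{iθ₂}+r₃ω₃e^{iθ₃}=r₄ω₄e^{iθ₄}.
Eliminating the other unknown: ω₃ = r₂ω₂ sin(θ₄−θ₂) / [r₃ sin(θ₃−θ₄)].
Numerator sine = +0.94088; denominator sine = +0.99990.
Result = 0.0107·31.3·(+0.94088) / (0.0182·(+0.99990)) = +17.315 rad/s; magnitude 17.315 rad/s.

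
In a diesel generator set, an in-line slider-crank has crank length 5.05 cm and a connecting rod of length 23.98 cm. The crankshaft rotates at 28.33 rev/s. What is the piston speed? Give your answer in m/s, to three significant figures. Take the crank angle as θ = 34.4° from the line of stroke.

ω = 2π·28.3 = 178 rad/s
For an in-line slider-crank, x = r cosθ + √(L² − r² sin²θ), so v = −rω sinθ·[1 + r cosθ/√(L² − r² sin²θ)].
With r = 0.0505 m, L = 0.2398 m, θ = 34.4°: √(L² − r² sin²θ) = 0.2381 m.
v = −0.0505·178·0.56497·[1 + 0.0505·0.82511/0.2381] = -5.9673 m/s.
|v| = 5.9673 m/s.

5.97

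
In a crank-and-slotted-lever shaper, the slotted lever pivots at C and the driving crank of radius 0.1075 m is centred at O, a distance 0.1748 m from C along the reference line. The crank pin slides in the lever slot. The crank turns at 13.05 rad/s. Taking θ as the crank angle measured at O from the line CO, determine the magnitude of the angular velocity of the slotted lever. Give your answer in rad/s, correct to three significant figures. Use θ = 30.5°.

ω = 13.05 rad/s
Crank pin A relative to C: A = (d + r cosθ, r sinθ); lever angle φ = atan2(r sinθ, d + r cosθ).
Differentiating tanφ: φ̇ = rω(d cosθ + r)/(d² + r² + 2dr cosθ).
d² + r² + 2dr cosθ = |CA|² = 0.074493 m²;  d cosθ + r = +0.25811 m.
|ω_lever| = |0.1075·13.05·+0.25811| / 0.074493 = 4.8609 rad/s.

4.86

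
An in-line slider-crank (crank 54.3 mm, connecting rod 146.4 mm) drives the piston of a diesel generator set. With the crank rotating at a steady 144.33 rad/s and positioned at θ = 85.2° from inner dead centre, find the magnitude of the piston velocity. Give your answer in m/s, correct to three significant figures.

ω = 144.3 rad/s
For an in-line slider-crank, x = r cosθ + √(L² − r² sin²θ), so v = −rω sinθ·[1 + r cosθ/√(L² − r² sin²θ)].
With r = 0.0543 m, L = 0.1464 m, θ = 85.2°: √(L² − r² sin²θ) = 0.13603 m.
v = −0.0543·144.3·0.99649·[1 + 0.0543·0.08368/0.13603] = -8.0705 m/s.
|v| = 8.0705 m/s.

8.07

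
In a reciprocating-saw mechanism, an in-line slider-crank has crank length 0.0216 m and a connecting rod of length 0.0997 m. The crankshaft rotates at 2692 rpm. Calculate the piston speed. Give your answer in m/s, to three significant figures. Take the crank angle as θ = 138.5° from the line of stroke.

3.37

ω = 2π·2692/60 = 281.9 rad/s
For an in-line slider-crank, x = r cosθ + √(L² − r² sin²θ), so v = −rω sinθ·[1 + r cosθ/√(L² − r² sin²θ)].
With r = 0.0216 m, L = 0.0997 m, θ = 138.5°: √(L² − r² sin²θ) = 0.098667 m.
v = −0.0216·281.9·0.66262·[1 + 0.0216·-0.74896/0.098667] = -3.3733 m/s.
|v| = 3.3733 m/s.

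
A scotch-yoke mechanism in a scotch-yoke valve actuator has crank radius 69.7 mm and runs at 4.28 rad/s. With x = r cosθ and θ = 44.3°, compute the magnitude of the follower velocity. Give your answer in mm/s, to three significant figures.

ω = 4.28 rad/s
x = r cosθ ⇒ ẋ = −rω sinθ.
|v| = rω|sinθ| = 0.0697·4.28·|sin 44.3°| = 0.20835 m/s = 208.35 mm/s.

208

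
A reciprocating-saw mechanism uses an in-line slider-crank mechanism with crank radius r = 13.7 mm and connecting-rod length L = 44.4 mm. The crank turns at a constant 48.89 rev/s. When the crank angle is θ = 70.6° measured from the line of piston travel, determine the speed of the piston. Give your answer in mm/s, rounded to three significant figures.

ω = 2π·48.9 = 307.2 rad/s
For an in-line slider-crank, x = r cosθ + √(L² − r² sin²θ), so v = −rω sinθ·[1 + r cosθ/√(L² − r² sin²θ)].
With r = 0.0137 m, L = 0.0444 m, θ = 70.6°: √(L² − r² sin²θ) = 0.042478 m.
v = −0.0137·307.2·0.94322·[1 + 0.0137·0.33216/0.042478] = -4.3947 m/s.
|v| = 4.3947 m/s = 4394.7 mm/s.

4390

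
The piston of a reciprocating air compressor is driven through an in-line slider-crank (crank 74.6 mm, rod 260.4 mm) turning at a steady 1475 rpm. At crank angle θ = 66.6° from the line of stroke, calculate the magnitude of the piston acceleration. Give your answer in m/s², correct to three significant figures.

ω = 2π·1475/60 = 154.5 rad/s
x(θ) = r cosθ + √(L² − r² sin²θ); with ω constant, a = ω²·d²x/dθ².
d²x/dθ² = −r cosθ − r²(cos2θ)/√u − r⁴ sin²2θ/(4u^{3/2}),  u = L² − r² sin²θ = 0.0631208 m².
Substituting r = 0.0746 m, L = 0.2604 m, θ = 66.6°: d²x/dθ² = -0.014723 m.
a = ω²·d²x/dθ² = (154.5)²·(-0.014723) = -351.28 m/s²;  |a| = 351.28 m/s².

351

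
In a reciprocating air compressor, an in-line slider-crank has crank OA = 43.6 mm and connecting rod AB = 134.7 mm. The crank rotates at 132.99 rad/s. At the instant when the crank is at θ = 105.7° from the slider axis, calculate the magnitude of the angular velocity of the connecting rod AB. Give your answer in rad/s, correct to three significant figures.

ω = 133 rad/s
The rod makes angle φ with the slider axis where L sinφ = r sinθ; differentiating, L cosφ·φ̇ = r ω cosθ.
L cosφ = √(L² − r² sin²θ) = 0.12799 m.
|ω_rod| = r ω |cosθ| / √(L² − r² sin²θ) = 0.0436·133·0.27060/0.12799 = 12.259 rad/s.

12.3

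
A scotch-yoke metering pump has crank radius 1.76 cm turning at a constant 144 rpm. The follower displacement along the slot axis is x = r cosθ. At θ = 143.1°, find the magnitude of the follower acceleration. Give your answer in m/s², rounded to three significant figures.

3.20

ω = 15.08 rad/s (from 144 rpm).
x = r cosθ ⇒ ẍ = −rω² cosθ (ω constant).
|a| = rω²|cosθ| = 0.0176·(15.08)²·|cos 143.1°| = 3.2005 m/s².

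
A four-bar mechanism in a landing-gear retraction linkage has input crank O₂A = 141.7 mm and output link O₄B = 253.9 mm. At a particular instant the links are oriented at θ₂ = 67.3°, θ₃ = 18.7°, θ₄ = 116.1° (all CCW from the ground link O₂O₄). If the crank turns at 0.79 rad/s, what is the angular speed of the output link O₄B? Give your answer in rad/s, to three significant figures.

ω₂ = 0.79 rad/s
Differentiating the loop-closure r₂e^{iθ₂}+r₃e^{iθ₃}=r₁+r₄e^{iθ₄} gives r₂ω₂e^{iθ₂}+r₃ω₃e^{iθ₃}=r₄ω₄e^{iθ₄}.
Eliminating the other unknown: ω₄ = r₂ω₂ sin(θ₂−θ₃) / [r₄ sin(θ₄−θ₃)].
Numerator sine = +0.75011; denominator sine = +0.99167.
Result = 0.1417·0.79·(+0.75011) / (0.2539·(+0.99167)) = +0.3335 rad/s; magnitude 0.3335 rad/s.

0.333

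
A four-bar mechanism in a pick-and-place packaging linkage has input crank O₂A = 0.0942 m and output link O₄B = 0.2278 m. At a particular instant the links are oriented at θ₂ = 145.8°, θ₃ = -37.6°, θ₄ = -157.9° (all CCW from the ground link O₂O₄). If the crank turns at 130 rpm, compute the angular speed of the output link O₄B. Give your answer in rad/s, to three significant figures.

ω₂ = 13.61 rad/s (from 130 rpm).
Differentiating the loop-closure r₂e^{iθ₂}+r₃e^{iθ₃}=r₁+r₄e^{iθ₄} gives r₂ω₂e^{iθ₂}+r₃ω₃e^{iθ₃}=r₄ω₄e^{iθ₄}.
Eliminating the other unknown: ω₄ = r₂ω₂ sin(θ₂−θ₃) / [r₄ sin(θ₄−θ₃)].
Numerator sine = -0.05931; denominator sine = -0.86340.
Result = 0.0942·13.61·(-0.05931) / (0.2278·(-0.86340)) = +0.38669 rad/s; magnitude 0.38669 rad/s.

0.387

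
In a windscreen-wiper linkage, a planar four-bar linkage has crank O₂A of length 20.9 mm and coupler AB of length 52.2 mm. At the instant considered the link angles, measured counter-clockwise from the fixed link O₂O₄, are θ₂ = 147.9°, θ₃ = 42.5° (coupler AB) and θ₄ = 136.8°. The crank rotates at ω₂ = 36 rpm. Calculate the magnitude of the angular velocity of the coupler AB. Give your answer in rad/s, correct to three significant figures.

ω₂ = 3.77 rad/s (from 36 rpm).
Differentiating the loop-closure r₂e^{iθ₂}+r₃e^{iθ₃}=r₁+r₄e^{iθ₄} gives r₂ω₂e^{iθ₂}+r₃ω₃e^{iθ₃}=r₄ω₄e^{iθ₄}.
Eliminating the other unknown: ω₃ = r₂ω₂ sin(θ₄−θ₂) / [r₃ sin(θ₃−θ₄)].
Numerator sine = -0.19252; denominator sine = -0.99719.
Result = 0.0209·3.77·(-0.19252) / (0.0522·(-0.99719)) = +0.29141 rad/s; magnitude 0.29141 rad/s.

0.291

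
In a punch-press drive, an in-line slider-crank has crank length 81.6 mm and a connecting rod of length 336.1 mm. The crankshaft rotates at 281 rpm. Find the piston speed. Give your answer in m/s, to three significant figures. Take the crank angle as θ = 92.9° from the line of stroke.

2.37

ω = 2π·281/60 = 29.43 rad/s
For an in-line slider-crank, x = r cosθ + √(L² − r² sin²θ), so v = −rω sinθ·[1 + r cosθ/√(L² − r² sin²θ)].
With r = 0.0816 m, L = 0.3361 m, θ = 92.9°: √(L² − r² sin²θ) = 0.32607 m.
v = −0.0816·29.43·0.99872·[1 + 0.0816·-0.05059/0.32607] = -2.3677 m/s.
|v| = 2.3677 m/s.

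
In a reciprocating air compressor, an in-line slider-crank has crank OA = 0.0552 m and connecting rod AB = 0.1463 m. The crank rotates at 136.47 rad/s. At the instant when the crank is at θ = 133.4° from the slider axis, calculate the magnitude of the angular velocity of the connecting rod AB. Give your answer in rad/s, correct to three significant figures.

ω = 136.5 rad/s
The rod makes angle φ with the slider axis where L sinφ = r sinθ; differentiating, L cosφ·φ̇ = r ω cosθ.
L cosφ = √(L² − r² sin²θ) = 0.1407 m.
|ω_rod| = r ω |cosθ| / √(L² − r² sin²θ) = 0.0552·136.5·0.68709/0.1407 = 36.788 rad/s.

36.8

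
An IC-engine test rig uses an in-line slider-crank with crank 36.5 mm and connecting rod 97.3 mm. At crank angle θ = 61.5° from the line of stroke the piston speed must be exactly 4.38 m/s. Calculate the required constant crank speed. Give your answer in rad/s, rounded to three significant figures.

For an in-line slider-crank, |v_piston| = rω|sinθ|·[1 + r cosθ/√(L² − r² sin²θ)].
With r = 0.0365 m, L = 0.0973 m, θ = 61.5°: the bracketed kinematic factor |dx/dθ| = 0.038158 m.
ω = v/|dx/dθ| = 4.38/0.038158 = 114.78 rad/s.

115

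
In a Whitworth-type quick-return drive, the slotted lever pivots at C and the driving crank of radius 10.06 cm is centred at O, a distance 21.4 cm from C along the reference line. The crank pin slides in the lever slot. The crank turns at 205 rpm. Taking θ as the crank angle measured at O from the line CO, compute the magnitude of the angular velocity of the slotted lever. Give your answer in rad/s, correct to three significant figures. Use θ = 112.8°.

0.973

ω = 21.47 rad/s (from 205 rpm).
Crank pin A relative to C: A = (d + r cosθ, r sinθ); lever angle φ = atan2(r sinθ, d + r cosθ).
Differentiating tanφ: φ̇ = rω(d cosθ + r)/(d² + r² + 2dr cosθ).
d² + r² + 2dr cosθ = |CA|² = 0.0392312 m²;  d cosθ + r = +0.017672 m.
|ω_lever| = |0.1006·21.47·+0.017672| / 0.0392312 = 0.97281 rad/s.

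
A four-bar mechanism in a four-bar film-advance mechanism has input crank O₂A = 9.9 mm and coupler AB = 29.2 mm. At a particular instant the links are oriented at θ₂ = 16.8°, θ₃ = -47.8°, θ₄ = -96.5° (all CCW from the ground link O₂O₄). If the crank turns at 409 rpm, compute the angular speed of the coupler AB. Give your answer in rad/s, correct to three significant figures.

17.8

ω₂ = 42.83 rad/s (from 409 rpm).
Differentiating the loop-closure r₂e^{iθ₂}+r₃e^{iθ₃}=r₁+r₄e^{iθ₄} gives r₂ω₂e^{iθ₂}+r₃ω₃e^{iθ₃}=r₄ω₄e^{iθ₄}.
Eliminating the other unknown: ω₃ = r₂ω₂ sin(θ₄−θ₂) / [r₃ sin(θ₃−θ₄)].
Numerator sine = -0.91845; denominator sine = +0.75126.
Result = 0.0099·42.83·(-0.91845) / (0.0292·(+0.75126)) = -17.753 rad/s; magnitude 17.753 rad/s.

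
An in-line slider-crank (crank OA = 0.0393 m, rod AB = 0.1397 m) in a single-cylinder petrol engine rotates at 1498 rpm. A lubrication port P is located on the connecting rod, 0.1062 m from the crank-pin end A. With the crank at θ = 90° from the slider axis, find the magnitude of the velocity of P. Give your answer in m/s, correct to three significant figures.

6.16

ω = 156.9 rad/s.  Crank-pin speed |V_A| = rω = 6.165 m/s, perpendicular to OA.
Rod angle: sinφ = −(r/L) sinθ ⇒ φ = -16.339°; ω_rod = −rω cosθ/√(L²−r²sin²θ) = -2.8159e-15 rad/s.
V_P = V_A + ω_rod × AP, with AP = 0.1062 m along the rod.
Components: V_Px = −rω sinθ − a·ω_rod·sinφ = -6.165 m/s;  V_Py = rω cosθ + a·ω_rod·cosφ = +9.0524e-17 m/s.
|V_P| = √(V_Px² + V_Py²) = 6.165 m/s.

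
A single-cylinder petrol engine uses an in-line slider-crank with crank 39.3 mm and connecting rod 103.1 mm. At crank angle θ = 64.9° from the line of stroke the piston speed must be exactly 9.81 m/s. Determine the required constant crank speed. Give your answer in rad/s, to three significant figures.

For an in-line slider-crank, |v_piston| = rω|sinθ|·[1 + r cosθ/√(L² − r² sin²θ)].
With r = 0.0393 m, L = 0.1031 m, θ = 64.9°: the bracketed kinematic factor |dx/dθ| = 0.04172 m.
ω = v/|dx/dθ| = 9.81/0.04172 = 235.14 rad/s.

235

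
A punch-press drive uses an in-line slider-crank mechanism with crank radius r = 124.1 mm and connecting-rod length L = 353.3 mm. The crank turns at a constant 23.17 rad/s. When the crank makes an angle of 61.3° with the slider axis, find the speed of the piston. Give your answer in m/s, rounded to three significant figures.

2.97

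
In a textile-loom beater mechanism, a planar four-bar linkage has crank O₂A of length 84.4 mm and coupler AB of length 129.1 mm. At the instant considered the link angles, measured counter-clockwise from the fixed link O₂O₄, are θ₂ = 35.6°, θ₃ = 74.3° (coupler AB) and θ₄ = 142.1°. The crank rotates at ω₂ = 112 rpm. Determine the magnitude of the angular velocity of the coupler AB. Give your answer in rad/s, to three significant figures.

7.94

ω₂ = 11.73 rad/s (from 112 rpm).
Differentiating the loop-closure r₂e^{iθ₂}+r₃e^{iθ₃}=r₁+r₄e^{iθ₄} gives r₂ω₂e^{iθ₂}+r₃ω₃e^{iθ₃}=r₄ω₄e^{iθ₄}.
Eliminating the other unknown: ω₃ = r₂ω₂ sin(θ₄−θ₂) / [r₃ sin(θ₃−θ₄)].
Numerator sine = +0.95882; denominator sine = -0.92587.
Result = 0.0844·11.73·(+0.95882) / (0.1291·(-0.92587)) = -7.9405 rad/s; magnitude 7.9405 rad/s.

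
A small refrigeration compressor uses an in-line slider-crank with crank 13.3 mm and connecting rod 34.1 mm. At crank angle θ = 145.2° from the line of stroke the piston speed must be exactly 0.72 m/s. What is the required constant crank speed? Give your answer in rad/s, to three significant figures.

141

For an in-line slider-crank, |v_piston| = rω|sinθ|·[1 + r cosθ/√(L² − r² sin²θ)].
With r = 0.0133 m, L = 0.0341 m, θ = 145.2°: the bracketed kinematic factor |dx/dθ| = 0.0050969 m.
ω = v/|dx/dθ| = 0.72/0.0050969 = 141.26 rad/s.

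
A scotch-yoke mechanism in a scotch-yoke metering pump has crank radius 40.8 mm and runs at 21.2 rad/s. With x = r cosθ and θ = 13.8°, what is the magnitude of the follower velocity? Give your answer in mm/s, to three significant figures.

206

ω = 21.2 rad/s
x = r cosθ ⇒ ẋ = −rω sinθ.
|v| = rω|sinθ| = 0.0408·21.2·|sin 13.8°| = 0.20632 m/s = 206.32 mm/s.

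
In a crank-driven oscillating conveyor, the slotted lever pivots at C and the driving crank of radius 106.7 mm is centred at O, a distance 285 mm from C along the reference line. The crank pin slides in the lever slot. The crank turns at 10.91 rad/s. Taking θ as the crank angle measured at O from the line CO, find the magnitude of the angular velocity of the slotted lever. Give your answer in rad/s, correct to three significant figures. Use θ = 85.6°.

1.54

ω = 10.91 rad/s
Crank pin A relative to C: A = (d + r cosθ, r sinθ); lever angle φ = atan2(r sinθ, d + r cosθ).
Differentiating tanφ: φ̇ = rω(d cosθ + r)/(d² + r² + 2dr cosθ).
d² + r² + 2dr cosθ = |CA|² = 0.0972759 m²;  d cosθ + r = +0.12856 m.
|ω_lever| = |0.1067·10.91·+0.12856| / 0.0972759 = 1.5385 rad/s.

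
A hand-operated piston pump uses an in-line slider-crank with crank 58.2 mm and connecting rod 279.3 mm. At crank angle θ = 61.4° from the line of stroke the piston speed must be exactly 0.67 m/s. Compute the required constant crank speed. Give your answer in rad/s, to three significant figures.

11.9

For an in-line slider-crank, |v_piston| = rω|sinθ|·[1 + r cosθ/√(L² − r² sin²θ)].
With r = 0.0582 m, L = 0.2793 m, θ = 61.4°: the bracketed kinematic factor |dx/dθ| = 0.056283 m.
ω = v/|dx/dθ| = 0.67/0.056283 = 11.904 rad/s.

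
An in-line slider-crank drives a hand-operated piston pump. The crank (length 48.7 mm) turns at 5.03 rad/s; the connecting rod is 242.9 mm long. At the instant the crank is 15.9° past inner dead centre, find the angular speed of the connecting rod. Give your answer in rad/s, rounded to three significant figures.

ω = 5.03 rad/s
The rod makes angle φ with the slider axis where L sinφ = r sinθ; differentiating, L cosφ·φ̇ = r ω cosθ.
L cosφ = √(L² − r² sin²θ) = 0.24253 m.
|ω_rod| = r ω |cosθ| / √(L² − r² sin²θ) = 0.0487·5.03·0.96174/0.24253 = 0.97137 rad/s.

0.971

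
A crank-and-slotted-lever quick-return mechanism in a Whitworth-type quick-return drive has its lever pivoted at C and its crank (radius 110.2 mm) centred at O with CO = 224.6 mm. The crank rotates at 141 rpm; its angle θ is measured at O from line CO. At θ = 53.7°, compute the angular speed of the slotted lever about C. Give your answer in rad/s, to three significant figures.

4.31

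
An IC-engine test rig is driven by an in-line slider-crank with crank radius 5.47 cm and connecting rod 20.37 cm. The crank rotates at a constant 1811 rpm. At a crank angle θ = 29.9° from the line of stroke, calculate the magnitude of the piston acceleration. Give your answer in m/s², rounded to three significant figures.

1980

ω = 2π·1811/60 = 189.6 rad/s
x(θ) = r cosθ + √(L² − r² sin²θ); with ω constant, a = ω²·d²x/dθ².
d²x/dθ² = −r cosθ − r²(cos2θ)/√u − r⁴ sin²2θ/(4u^{3/2}),  u = L² − r² sin²θ = 0.0407502 m².
Substituting r = 0.0547 m, L = 0.2037 m, θ = 29.9°: d²x/dθ² = -0.055078 m.
a = ω²·d²x/dθ² = (189.6)²·(-0.055078) = -1981 m/s²;  |a| = 1981 m/s².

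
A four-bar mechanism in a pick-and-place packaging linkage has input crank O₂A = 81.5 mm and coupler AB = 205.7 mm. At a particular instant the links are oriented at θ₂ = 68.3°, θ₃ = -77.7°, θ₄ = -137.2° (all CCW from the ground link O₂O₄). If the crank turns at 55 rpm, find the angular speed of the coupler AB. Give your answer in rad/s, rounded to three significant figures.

1.14

ω₂ = 5.76 rad/s (from 55 rpm).
Differentiating the loop-closure r₂e^{iθ₂}+r₃e^{iθ₃}=r₁+r₄e^{iθ₄} gives r₂ω₂e^{iθ₂}+r₃ω₃e^{iθ₃}=r₄ω₄e^{iθ₄}.
Eliminating the other unknown: ω₃ = r₂ω₂ sin(θ₄−θ₂) / [r₃ sin(θ₃−θ₄)].
Numerator sine = +0.43051; denominator sine = +0.86163.
Result = 0.0815·5.76·(+0.43051) / (0.2057·(+0.86163)) = +1.1402 rad/s; magnitude 1.1402 rad/s.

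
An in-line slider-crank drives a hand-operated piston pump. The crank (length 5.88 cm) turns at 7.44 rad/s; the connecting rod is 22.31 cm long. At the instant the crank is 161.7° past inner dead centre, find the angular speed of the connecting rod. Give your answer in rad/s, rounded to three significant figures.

ω = 7.44 rad/s
The rod makes angle φ with the slider axis where L sinφ = r sinθ; differentiating, L cosφ·φ̇ = r ω cosθ.
L cosφ = √(L² − r² sin²θ) = 0.22233 m.
|ω_rod| = r ω |cosθ| / √(L² − r² sin²θ) = 0.0588·7.44·0.94943/0.22233 = 1.8681 rad/s.

1.87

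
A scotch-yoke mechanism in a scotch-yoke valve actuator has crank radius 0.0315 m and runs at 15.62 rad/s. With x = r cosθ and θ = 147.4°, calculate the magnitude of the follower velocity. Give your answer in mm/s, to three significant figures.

ω = 15.62 rad/s
x = r cosθ ⇒ ẋ = −rω sinθ.
|v| = rω|sinθ| = 0.0315·15.62·|sin 147.4°| = 0.26509 m/s = 265.09 mm/s.

265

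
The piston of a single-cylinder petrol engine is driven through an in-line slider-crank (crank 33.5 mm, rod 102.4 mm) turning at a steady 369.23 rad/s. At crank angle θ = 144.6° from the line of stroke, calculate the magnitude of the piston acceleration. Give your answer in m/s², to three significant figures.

3180

ω = 369.2 rad/s
x(θ) = r cosθ + √(L² − r² sin²θ); with ω constant, a = ω²·d²x/dθ².
d²x/dθ² = −r cosθ − r²(cos2θ)/√u − r⁴ sin²2θ/(4u^{3/2}),  u = L² − r² sin²θ = 0.0101092 m².
Substituting r = 0.0335 m, L = 0.1024 m, θ = 144.6°: d²x/dθ² = +0.02336 m.
a = ω²·d²x/dθ² = (369.2)²·(+0.02336) = +3184.7 m/s²;  |a| = 3184.7 m/s².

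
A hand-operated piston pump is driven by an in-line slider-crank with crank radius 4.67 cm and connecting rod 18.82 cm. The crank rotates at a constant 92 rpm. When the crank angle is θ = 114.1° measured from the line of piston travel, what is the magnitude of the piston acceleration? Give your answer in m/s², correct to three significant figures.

2.50

ω = 2π·92/60 = 9.634 rad/s
x(θ) = r cosθ + √(L² − r² sin²θ); with ω constant, a = ω²·d²x/dθ².
d²x/dθ² = −r cosθ − r²(cos2θ)/√u − r⁴ sin²2θ/(4u^{3/2}),  u = L² − r² sin²θ = 0.033602 m².
Substituting r = 0.0467 m, L = 0.1882 m, θ = 114.1°: d²x/dθ² = +0.026892 m.
a = ω²·d²x/dθ² = (9.634)²·(+0.026892) = +2.496 m/s²;  |a| = 2.496 m/s².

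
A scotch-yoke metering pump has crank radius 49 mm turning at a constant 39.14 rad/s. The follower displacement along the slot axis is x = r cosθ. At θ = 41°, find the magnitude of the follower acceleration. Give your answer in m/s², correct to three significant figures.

56.7

ω = 39.14 rad/s
x = r cosθ ⇒ ẍ = −rω² cosθ (ω constant).
|a| = rω²|cosθ| = 0.049·(39.14)²·|cos 41°| = 56.652 m/s².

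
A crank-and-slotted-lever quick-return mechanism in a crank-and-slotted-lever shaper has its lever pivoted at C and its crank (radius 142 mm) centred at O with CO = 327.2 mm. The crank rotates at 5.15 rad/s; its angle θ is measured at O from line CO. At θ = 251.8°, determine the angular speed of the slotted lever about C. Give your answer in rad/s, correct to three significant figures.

0.296

ω = 5.15 rad/s
Crank pin A relative to C: A = (d + r cosθ, r sinθ); lever angle φ = atan2(r sinθ, d + r cosθ).
Differentiating tanφ: φ̇ = rω(d cosθ + r)/(d² + r² + 2dr cosθ).
d² + r² + 2dr cosθ = |CA|² = 0.0982002 m²;  d cosθ + r = +0.039804 m.
|ω_lever| = |0.142·5.15·+0.039804| / 0.0982002 = 0.29642 rad/s.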